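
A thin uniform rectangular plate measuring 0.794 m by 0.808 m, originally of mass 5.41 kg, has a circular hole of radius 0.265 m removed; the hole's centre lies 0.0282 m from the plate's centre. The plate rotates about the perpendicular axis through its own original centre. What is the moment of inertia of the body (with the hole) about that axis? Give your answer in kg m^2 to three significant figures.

0.512

Unpierced body about its centre: I₀ = (1/12)M(a²+b²) = (1/12)(5.41)[(0.794)² + (0.808)²] = 0.57855 kg m^2.
The removed disk has mass m = M·πr²/(ab) = (5.41)·π(0.265)²/(0.794·0.808) = 1.8604 kg (same uniform areal density).
Its moment of inertia about the rotation axis (parallel-axis theorem): I_hole = (1/2)mr² + md² = (1/2)(1.8604)(0.265)² + (1.8604)(0.0282)² = 0.066803 kg m^2.
Treating the hole as negative mass, I = I₀ − I_hole = 0.57855 − 0.066803 = 0.51175 kg m^2.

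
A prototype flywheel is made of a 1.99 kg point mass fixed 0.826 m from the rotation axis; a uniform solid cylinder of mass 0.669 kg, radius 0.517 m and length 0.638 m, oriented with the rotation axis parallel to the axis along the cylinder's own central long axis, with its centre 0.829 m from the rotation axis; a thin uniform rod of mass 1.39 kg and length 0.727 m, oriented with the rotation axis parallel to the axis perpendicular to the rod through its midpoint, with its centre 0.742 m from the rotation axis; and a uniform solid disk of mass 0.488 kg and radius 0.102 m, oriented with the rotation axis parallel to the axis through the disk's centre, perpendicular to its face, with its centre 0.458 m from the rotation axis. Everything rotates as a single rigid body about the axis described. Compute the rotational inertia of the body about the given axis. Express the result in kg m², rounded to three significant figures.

Point mass: I_cm = 0; centre at d = 0.826 m, so I = I_cm + Md² gives I = 0 + (1.99)(0.826)² = 1.3577 kg m².
Solid cylinder: I_cm = (1/2)MR² = (1/2)(0.669)(0.517)² = 0.089408 kg m²; centre at d = 0.829 m, so I = I_cm + Md² gives I = 0.089408 + (0.669)(0.829)² = 0.54917 kg m².
Thin rod: I_cm = (1/12)ML² = (1/12)(1.39)(0.727)² = 0.061221 kg m²; centre at d = 0.742 m, so I = I_cm + Md² gives I = 0.061221 + (1.39)(0.742)² = 0.82651 kg m².
Solid disk: I_cm = (1/2)MR² = (1/2)(0.488)(0.102)² = 0.0025386 kg m²; centre at d = 0.458 m, so I = I_cm + Md² gives I = 0.0025386 + (0.488)(0.458)² = 0.1049 kg m².
Total I = 1.3577 + 0.54917 + 0.82651 + 0.1049 = 2.8383 kg m².

2.84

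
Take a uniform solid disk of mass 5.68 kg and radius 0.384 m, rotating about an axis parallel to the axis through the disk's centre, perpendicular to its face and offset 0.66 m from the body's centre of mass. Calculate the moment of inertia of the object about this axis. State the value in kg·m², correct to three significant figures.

I_cm = (1/2)MR² = (1/2)(5.68)(0.384)² = 0.41878 kg·m²; centre at d = 0.66 m, so I = I_cm + Md² gives I = 0.41878 + (5.68)(0.66)² = 2.893 kg·m².

2.89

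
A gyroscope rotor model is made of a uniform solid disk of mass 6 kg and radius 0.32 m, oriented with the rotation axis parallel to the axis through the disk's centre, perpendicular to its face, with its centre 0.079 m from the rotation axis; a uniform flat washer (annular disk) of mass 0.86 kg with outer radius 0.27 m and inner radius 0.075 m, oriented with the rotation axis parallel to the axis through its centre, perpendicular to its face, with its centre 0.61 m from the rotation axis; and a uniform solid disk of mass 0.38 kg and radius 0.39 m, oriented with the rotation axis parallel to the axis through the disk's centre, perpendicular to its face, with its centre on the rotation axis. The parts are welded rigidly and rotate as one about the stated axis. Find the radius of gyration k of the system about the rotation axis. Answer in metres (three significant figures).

0.317

Solid disk: I_cm = (1/2)MR² = (1/2)(6)(0.32)² = 0.3072 kg m²; centre at d = 0.079 m, so I = I_cm + Md² gives I = 0.3072 + (6)(0.079)² = 0.34465 kg m².
Annular disk: I_cm = (1/2)M(R²+r²) = (1/2)(0.86)[(0.27)² + (0.075)²] = 0.033766 kg m²; centre at d = 0.61 m, so I = I_cm + Md² gives I = 0.033766 + (0.86)(0.61)² = 0.35377 kg m².
Solid disk: I_cm = (1/2)MR² = (1/2)(0.38)(0.39)² = 0.028899 kg m²; axis through the centre, so I = 0.028899 kg m².
Total I = 0.72732 kg m²; total mass M = 7.24 kg.
k = √(I/M) = √(0.72732/7.24) = 0.31695 m.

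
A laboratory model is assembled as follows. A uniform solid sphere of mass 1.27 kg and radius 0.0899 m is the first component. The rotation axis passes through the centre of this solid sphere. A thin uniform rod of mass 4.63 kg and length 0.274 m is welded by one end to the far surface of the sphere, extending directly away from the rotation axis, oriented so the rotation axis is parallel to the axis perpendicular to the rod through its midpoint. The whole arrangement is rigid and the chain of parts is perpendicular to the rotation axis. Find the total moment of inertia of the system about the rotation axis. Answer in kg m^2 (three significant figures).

0.271

Solid sphere: I_cm = (2/5)MR² = (2/5)(1.27)(0.0899)² = 0.0041057 kg m^2; axis through the centre, so I = 0.0041057 kg m^2.
Thin rod: I_cm = (1/12)ML² = (1/12)(4.63)(0.274)² = 0.028967 kg m^2; centre at d = 0.0899 + 0.137 = 0.2269 m, so I = I_cm + Md² gives I = 0.028967 + (4.63)(0.2269)² = 0.26734 kg m^2.
Total I = 0.0041057 + 0.26734 = 0.27144 kg m^2.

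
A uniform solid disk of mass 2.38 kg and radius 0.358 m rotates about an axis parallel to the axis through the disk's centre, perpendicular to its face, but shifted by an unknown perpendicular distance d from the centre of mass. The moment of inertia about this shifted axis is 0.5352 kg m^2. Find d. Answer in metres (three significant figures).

0.401

About the centre-of-mass axis, I_cm = (1/2)MR² = (1/2)(2.38)(0.358)² = 0.15252 kg m^2.
Parallel axis theorem: I = I_cm + Md², so Md² = 0.5352 − 0.15252 = 0.38268 kg m^2.
d = √(0.38268 / 2.38) = 0.40099 m.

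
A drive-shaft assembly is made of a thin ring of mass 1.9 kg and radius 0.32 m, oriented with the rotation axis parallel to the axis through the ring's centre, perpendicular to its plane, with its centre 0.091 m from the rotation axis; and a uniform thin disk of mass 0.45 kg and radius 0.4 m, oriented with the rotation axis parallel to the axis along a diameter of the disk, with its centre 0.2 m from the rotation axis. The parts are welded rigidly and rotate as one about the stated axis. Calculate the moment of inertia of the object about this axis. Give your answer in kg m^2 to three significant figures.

Thin ring: I_cm = MR² = (1.9)(0.32)² = 0.19456 kg m^2; centre at d = 0.091 m, so I = I_cm + Md² gives I = 0.19456 + (1.9)(0.091)² = 0.21029 kg m^2.
Thin disk: I_cm = (1/4)MR² = (1/4)(0.45)(0.4)² = 0.018 kg m^2; centre at d = 0.2 m, so I = I_cm + Md² gives I = 0.018 + (0.45)(0.2)² = 0.036 kg m^2.
Total I = 0.21029 + 0.036 = 0.24629 kg m^2.

0.246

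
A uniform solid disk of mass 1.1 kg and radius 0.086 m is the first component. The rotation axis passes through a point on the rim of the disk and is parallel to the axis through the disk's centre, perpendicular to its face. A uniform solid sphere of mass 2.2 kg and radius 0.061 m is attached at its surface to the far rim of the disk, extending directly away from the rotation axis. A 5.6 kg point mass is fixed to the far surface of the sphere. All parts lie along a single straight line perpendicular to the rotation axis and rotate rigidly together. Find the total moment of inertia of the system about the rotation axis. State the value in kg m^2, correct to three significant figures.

Solid disk: I_cm = (1/2)MR² = (1/2)(1.1)(0.086)² = 0.0040678 kg m^2; centre at d = 0.086 m, so I = I_cm + Md² gives I = 0.0040678 + (1.1)(0.086)² = 0.012203 kg m^2.
Solid sphere: I_cm = (2/5)MR² = (2/5)(2.2)(0.061)² = 0.0032745 kg m^2; centre at d = 0.086 + 0.086 + 0.061 = 0.233 m, so I = I_cm + Md² gives I = 0.0032745 + (2.2)(0.233)² = 0.12271 kg m^2.
Point mass: I_cm = 0; centre at d = 0.086 + 0.086 + 0.061 + 0.061 = 0.294 m, so I = I_cm + Md² gives I = 0 + (5.6)(0.294)² = 0.48404 kg m^2.
Total I = 0.012203 + 0.12271 + 0.48404 = 0.61896 kg m^2.

0.619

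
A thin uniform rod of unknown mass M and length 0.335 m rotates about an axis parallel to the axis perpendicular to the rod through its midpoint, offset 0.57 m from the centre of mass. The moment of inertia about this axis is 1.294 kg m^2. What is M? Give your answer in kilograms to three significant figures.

3.87

I = I_cm + Md² = (1/12)ML² + Md² = M·[0.0833333·(0.335)² + (0.57)²] = M·0.33425.
So M = 1.294 / 0.33425 = 3.8713 kg.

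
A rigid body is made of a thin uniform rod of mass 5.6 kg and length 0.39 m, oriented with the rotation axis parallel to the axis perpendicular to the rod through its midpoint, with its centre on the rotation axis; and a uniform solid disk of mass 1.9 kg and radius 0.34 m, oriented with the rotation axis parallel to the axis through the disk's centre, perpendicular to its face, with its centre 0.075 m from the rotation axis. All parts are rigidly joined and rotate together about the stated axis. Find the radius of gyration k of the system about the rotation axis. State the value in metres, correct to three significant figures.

Thin rod: I_cm = (1/12)ML² = (1/12)(5.6)(0.39)² = 0.07098 kg m²; axis through the centre, so I = 0.07098 kg m².
Solid disk: I_cm = (1/2)MR² = (1/2)(1.9)(0.34)² = 0.10982 kg m²; centre at d = 0.075 m, so the parallel axis theorem gives I = 0.10982 + (1.9)(0.075)² = 0.12051 kg m².
Total I = 0.19149 kg m²; total mass M = 7.5 kg.
k = √(I/M) = √(0.19149/7.5) = 0.15979 m.

0.160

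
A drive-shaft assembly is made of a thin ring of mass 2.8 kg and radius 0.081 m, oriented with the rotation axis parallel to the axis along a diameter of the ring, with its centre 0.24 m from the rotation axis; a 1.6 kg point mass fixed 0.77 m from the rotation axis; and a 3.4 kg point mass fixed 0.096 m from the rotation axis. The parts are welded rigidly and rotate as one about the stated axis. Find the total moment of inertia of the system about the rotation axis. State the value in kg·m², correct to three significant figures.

Thin ring: I_cm = (1/2)MR² = (1/2)(2.8)(0.081)² = 0.0091854 kg·m²; centre at d = 0.24 m, so the parallel axis theorem gives I = 0.0091854 + (2.8)(0.24)² = 0.17047 kg·m².
Point mass: I_cm = 0; centre at d = 0.77 m, so the parallel axis theorem gives I = 0 + (1.6)(0.77)² = 0.94864 kg·m².
Point mass: I_cm = 0; centre at d = 0.096 m, so the parallel axis theorem gives I = 0 + (3.4)(0.096)² = 0.031334 kg·m².
Total I = 0.17047 + 0.94864 + 0.031334 = 1.1504 kg·m².

1.15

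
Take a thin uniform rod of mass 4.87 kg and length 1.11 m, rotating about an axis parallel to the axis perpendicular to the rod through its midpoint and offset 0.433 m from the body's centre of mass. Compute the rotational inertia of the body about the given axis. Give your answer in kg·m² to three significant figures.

I_cm = (1/12)ML² = (1/12)(4.87)(1.11)² = 0.50003 kg·m²; centre at d = 0.433 m, so the parallel axis theorem gives I = 0.50003 + (4.87)(0.433)² = 1.4131 kg·m².

1.41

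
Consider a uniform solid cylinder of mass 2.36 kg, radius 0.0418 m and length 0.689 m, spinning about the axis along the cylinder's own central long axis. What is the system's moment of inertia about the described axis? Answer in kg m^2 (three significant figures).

I_cm = (1/2)MR² = (1/2)(2.36)(0.0418)² = 0.0020617 kg m^2; axis through the centre, so I = 0.0020617 kg m^2.

0.00206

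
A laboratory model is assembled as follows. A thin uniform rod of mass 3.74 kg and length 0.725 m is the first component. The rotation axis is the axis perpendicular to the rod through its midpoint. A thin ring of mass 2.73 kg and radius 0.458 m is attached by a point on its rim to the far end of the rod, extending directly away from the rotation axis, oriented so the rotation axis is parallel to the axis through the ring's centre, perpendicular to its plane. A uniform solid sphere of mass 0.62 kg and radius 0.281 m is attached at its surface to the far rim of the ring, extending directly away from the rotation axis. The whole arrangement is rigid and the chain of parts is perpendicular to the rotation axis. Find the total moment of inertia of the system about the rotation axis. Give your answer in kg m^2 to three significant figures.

4.10

Thin rod: I_cm = (1/12)ML² = (1/12)(3.74)(0.725)² = 0.16382 kg m^2; axis through the centre, so I = 0.16382 kg m^2.
Thin ring: I_cm = MR² = (2.73)(0.458)² = 0.57266 kg m^2; centre at d = 0.3625 + 0.458 = 0.8205 m, so the parallel axis theorem gives I = 0.57266 + (2.73)(0.8205)² = 2.4105 kg m^2.
Solid sphere: I_cm = (2/5)MR² = (2/5)(0.62)(0.281)² = 0.019582 kg m^2; centre at d = 0.3625 + 0.458 + 0.458 + 0.281 = 1.5595 m, so the parallel axis theorem gives I = 0.019582 + (0.62)(1.5595)² = 1.5274 kg m^2.
Total I = 0.16382 + 2.4105 + 1.5274 = 4.1018 kg m^2.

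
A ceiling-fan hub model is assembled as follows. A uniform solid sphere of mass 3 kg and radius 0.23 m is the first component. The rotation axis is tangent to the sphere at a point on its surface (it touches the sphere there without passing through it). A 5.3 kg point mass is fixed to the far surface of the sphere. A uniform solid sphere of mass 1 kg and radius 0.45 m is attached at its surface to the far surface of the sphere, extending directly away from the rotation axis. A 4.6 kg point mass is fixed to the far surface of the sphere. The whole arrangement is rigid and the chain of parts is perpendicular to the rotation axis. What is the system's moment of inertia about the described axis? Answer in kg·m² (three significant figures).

10.8

Solid sphere: I_cm = (2/5)MR² = (2/5)(3)(0.23)² = 0.06348 kg·m²; centre at d = 0.23 m, so I = I_cm + Md² gives I = 0.06348 + (3)(0.23)² = 0.22218 kg·m².
Point mass: I_cm = 0; centre at d = 0.23 + 0.23 = 0.46 m, so I = I_cm + Md² gives I = 0 + (5.3)(0.46)² = 1.1215 kg·m².
Solid sphere: I_cm = (2/5)MR² = (2/5)(1)(0.45)² = 0.081 kg·m²; centre at d = 0.23 + 0.23 + 0.45 = 0.91 m, so I = I_cm + Md² gives I = 0.081 + (1)(0.91)² = 0.9091 kg·m².
Point mass: I_cm = 0; centre at d = 0.23 + 0.23 + 0.45 + 0.45 = 1.36 m, so I = I_cm + Md² gives I = 0 + (4.6)(1.36)² = 8.5082 kg·m².
Total I = 0.22218 + 1.1215 + 0.9091 + 8.5082 = 10.761 kg·m².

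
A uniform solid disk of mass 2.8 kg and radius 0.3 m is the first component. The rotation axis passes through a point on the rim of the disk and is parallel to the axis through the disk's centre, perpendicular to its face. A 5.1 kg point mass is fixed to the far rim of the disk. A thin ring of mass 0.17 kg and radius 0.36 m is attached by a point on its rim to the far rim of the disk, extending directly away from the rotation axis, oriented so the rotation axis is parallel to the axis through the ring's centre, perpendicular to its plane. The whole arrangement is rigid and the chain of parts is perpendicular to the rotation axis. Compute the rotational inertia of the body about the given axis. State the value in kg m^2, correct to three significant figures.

2.39

Solid disk: I_cm = (1/2)MR² = (1/2)(2.8)(0.3)² = 0.126 kg m^2; centre at d = 0.3 m, so the parallel axis theorem gives I = 0.126 + (2.8)(0.3)² = 0.378 kg m^2.
Point mass: I_cm = 0; centre at d = 0.3 + 0.3 = 0.6 m, so the parallel axis theorem gives I = 0 + (5.1)(0.6)² = 1.836 kg m^2.
Thin ring: I_cm = MR² = (0.17)(0.36)² = 0.022032 kg m^2; centre at d = 0.3 + 0.3 + 0.36 = 0.96 m, so the parallel axis theorem gives I = 0.022032 + (0.17)(0.96)² = 0.1787 kg m^2.
Total I = 0.378 + 1.836 + 0.1787 = 2.3927 kg m^2.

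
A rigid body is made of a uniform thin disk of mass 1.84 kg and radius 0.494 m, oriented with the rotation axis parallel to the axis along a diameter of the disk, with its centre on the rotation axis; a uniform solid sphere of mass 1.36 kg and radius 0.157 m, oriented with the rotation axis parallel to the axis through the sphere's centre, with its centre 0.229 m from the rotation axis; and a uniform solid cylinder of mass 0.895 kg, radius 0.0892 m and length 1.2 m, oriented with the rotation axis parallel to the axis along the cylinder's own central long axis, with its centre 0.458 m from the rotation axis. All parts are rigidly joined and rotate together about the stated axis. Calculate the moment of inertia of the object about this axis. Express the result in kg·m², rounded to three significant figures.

Thin disk: I_cm = (1/4)MR² = (1/4)(1.84)(0.494)² = 0.11226 kg·m²; axis through the centre, so I = 0.11226 kg·m².
Solid sphere: I_cm = (2/5)MR² = (2/5)(1.36)(0.157)² = 0.013409 kg·m²; centre at d = 0.229 m, so the parallel axis theorem gives I = 0.013409 + (1.36)(0.229)² = 0.084729 kg·m².
Solid cylinder: I_cm = (1/2)MR² = (1/2)(0.895)(0.0892)² = 0.0035606 kg·m²; centre at d = 0.458 m, so the parallel axis theorem gives I = 0.0035606 + (0.895)(0.458)² = 0.1913 kg·m².
Total I = 0.11226 + 0.084729 + 0.1913 = 0.38828 kg·m².

0.388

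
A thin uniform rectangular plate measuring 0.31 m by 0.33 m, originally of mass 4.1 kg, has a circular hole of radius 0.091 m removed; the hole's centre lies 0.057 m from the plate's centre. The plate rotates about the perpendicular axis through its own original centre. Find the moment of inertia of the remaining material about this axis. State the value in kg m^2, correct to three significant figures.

Unpierced body about its centre: I₀ = (1/12)M(a²+b²) = (1/12)(4.1)[(0.31)² + (0.33)²] = 0.070042 kg m^2.
The removed disk has mass m = M·πr²/(ab) = (4.1)·π(0.091)²/(0.31·0.33) = 1.0427 kg (same uniform areal density).
Its moment of inertia about the rotation axis (parallel-axis theorem): I_hole = (1/2)mr² + md² = (1/2)(1.0427)(0.091)² + (1.0427)(0.057)² = 0.0077047 kg m^2.
Treating the hole as negative mass, I = I₀ − I_hole = 0.070042 − 0.0077047 = 0.062337 kg m^2.

0.0623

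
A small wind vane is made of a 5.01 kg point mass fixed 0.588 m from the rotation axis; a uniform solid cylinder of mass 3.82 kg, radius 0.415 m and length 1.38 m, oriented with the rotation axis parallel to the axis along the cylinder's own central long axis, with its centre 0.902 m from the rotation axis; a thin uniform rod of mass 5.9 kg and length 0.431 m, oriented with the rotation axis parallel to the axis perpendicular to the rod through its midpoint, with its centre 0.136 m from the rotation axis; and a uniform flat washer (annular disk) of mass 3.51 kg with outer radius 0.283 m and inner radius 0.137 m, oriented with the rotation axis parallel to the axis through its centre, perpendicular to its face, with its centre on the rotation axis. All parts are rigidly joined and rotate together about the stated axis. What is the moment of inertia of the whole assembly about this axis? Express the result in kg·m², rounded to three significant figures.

5.54

Point mass: I_cm = 0; centre at d = 0.588 m, so I = I_cm + Md² gives I = 0 + (5.01)(0.588)² = 1.7322 kg·m².
Solid cylinder: I_cm = (1/2)MR² = (1/2)(3.82)(0.415)² = 0.32895 kg·m²; centre at d = 0.902 m, so I = I_cm + Md² gives I = 0.32895 + (3.82)(0.902)² = 3.4369 kg·m².
Thin rod: I_cm = (1/12)ML² = (1/12)(5.9)(0.431)² = 0.091332 kg·m²; centre at d = 0.136 m, so I = I_cm + Md² gives I = 0.091332 + (5.9)(0.136)² = 0.20046 kg·m².
Annular disk: I_cm = (1/2)M(R²+r²) = (1/2)(3.51)[(0.283)² + (0.137)²] = 0.1735 kg·m²; axis through the centre, so I = 0.1735 kg·m².
Total I = 1.7322 + 3.4369 + 0.20046 + 0.1735 = 5.543 kg·m².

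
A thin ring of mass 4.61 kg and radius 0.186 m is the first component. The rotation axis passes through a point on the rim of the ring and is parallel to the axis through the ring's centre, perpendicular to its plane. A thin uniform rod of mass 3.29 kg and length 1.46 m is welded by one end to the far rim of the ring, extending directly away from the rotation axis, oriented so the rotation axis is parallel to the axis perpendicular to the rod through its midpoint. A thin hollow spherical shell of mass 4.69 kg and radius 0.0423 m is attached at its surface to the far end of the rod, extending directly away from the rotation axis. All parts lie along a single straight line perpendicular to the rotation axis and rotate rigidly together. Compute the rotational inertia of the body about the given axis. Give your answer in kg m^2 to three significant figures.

21.4

Thin ring: I_cm = MR² = (4.61)(0.186)² = 0.15949 kg m^2; centre at d = 0.186 m, so I = I_cm + Md² gives I = 0.15949 + (4.61)(0.186)² = 0.31898 kg m^2.
Thin rod: I_cm = (1/12)ML² = (1/12)(3.29)(1.46)² = 0.58441 kg m^2; centre at d = 0.186 + 0.186 + 0.73 = 1.102 m, so I = I_cm + Md² gives I = 0.58441 + (3.29)(1.102)² = 4.5798 kg m^2.
Spherical shell: I_cm = (2/3)MR² = (2/3)(4.69)(0.0423)² = 0.0055945 kg m^2; centre at d = 0.186 + 0.186 + 0.73 + 0.73 + 0.0423 = 1.8743 m, so I = I_cm + Md² gives I = 0.0055945 + (4.69)(1.8743)² = 16.482 kg m^2.
Total I = 0.31898 + 4.5798 + 16.482 = 21.38 kg m^2.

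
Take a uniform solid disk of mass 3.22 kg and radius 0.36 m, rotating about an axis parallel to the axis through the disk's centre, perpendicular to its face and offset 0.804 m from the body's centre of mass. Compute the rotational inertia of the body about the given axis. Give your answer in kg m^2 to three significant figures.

2.29

I_cm = (1/2)MR² = (1/2)(3.22)(0.36)² = 0.20866 kg m^2; centre at d = 0.804 m, so the parallel axis theorem gives I = 0.20866 + (3.22)(0.804)² = 2.2901 kg m^2.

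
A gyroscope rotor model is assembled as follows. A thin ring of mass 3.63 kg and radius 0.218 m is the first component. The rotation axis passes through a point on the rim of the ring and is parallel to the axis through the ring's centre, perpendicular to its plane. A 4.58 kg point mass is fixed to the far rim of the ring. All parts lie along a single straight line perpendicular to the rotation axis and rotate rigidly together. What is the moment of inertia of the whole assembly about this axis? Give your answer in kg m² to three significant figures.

1.22

Thin ring: I_cm = MR² = (3.63)(0.218)² = 0.17251 kg m²; centre at d = 0.218 m, so the parallel axis theorem gives I = 0.17251 + (3.63)(0.218)² = 0.34502 kg m².
Point mass: I_cm = 0; centre at d = 0.218 + 0.218 = 0.436 m, so the parallel axis theorem gives I = 0 + (4.58)(0.436)² = 0.87064 kg m².
Total I = 0.34502 + 0.87064 = 1.2157 kg m².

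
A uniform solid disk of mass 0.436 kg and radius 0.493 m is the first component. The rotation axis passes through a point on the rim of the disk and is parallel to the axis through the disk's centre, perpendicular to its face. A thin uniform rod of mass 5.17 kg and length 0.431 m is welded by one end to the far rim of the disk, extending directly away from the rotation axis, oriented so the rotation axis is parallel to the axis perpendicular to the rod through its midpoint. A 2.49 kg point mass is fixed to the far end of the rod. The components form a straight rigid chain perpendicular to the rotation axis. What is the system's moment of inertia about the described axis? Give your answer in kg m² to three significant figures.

12.7

Solid disk: I_cm = (1/2)MR² = (1/2)(0.436)(0.493)² = 0.052985 kg m²; centre at d = 0.493 m, so I = I_cm + Md² gives I = 0.052985 + (0.436)(0.493)² = 0.15895 kg m².
Thin rod: I_cm = (1/12)ML² = (1/12)(5.17)(0.431)² = 0.080032 kg m²; centre at d = 0.493 + 0.493 + 0.2155 = 1.2015 m, so I = I_cm + Md² gives I = 0.080032 + (5.17)(1.2015)² = 7.5435 kg m².
Point mass: I_cm = 0; centre at d = 0.493 + 0.493 + 0.2155 + 0.2155 = 1.417 m, so I = I_cm + Md² gives I = 0 + (2.49)(1.417)² = 4.9996 kg m².
Total I = 0.15895 + 7.5435 + 4.9996 = 12.702 kg m².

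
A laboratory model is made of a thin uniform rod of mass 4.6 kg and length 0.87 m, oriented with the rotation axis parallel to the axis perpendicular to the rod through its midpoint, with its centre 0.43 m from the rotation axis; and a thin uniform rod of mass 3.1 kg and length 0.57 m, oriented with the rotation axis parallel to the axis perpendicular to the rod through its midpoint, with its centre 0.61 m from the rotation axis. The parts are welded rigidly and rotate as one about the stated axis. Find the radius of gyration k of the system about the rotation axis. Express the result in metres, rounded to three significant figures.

Thin rod: I_cm = (1/12)ML² = (1/12)(4.6)(0.87)² = 0.29014 kg m²; centre at d = 0.43 m, so the parallel axis theorem gives I = 0.29014 + (4.6)(0.43)² = 1.1407 kg m².
Thin rod: I_cm = (1/12)ML² = (1/12)(3.1)(0.57)² = 0.083932 kg m²; centre at d = 0.61 m, so the parallel axis theorem gives I = 0.083932 + (3.1)(0.61)² = 1.2374 kg m².
Total I = 2.3781 kg m²; total mass M = 7.7 kg.
k = √(I/M) = √(2.3781/7.7) = 0.55574 m.

0.556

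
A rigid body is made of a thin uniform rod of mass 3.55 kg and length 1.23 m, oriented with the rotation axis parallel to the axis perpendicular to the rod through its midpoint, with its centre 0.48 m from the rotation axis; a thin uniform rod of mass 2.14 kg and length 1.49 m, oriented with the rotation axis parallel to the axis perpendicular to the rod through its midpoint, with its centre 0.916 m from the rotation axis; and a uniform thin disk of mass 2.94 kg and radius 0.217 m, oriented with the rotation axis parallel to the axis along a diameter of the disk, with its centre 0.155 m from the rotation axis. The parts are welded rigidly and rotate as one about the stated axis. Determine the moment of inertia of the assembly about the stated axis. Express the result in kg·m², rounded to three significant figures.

Thin rod: I_cm = (1/12)ML² = (1/12)(3.55)(1.23)² = 0.44757 kg·m²; centre at d = 0.48 m, so the parallel axis theorem gives I = 0.44757 + (3.55)(0.48)² = 1.2655 kg·m².
Thin rod: I_cm = (1/12)ML² = (1/12)(2.14)(1.49)² = 0.39592 kg·m²; centre at d = 0.916 m, so the parallel axis theorem gives I = 0.39592 + (2.14)(0.916)² = 2.1915 kg·m².
Thin disk: I_cm = (1/4)MR² = (1/4)(2.94)(0.217)² = 0.03461 kg·m²; centre at d = 0.155 m, so the parallel axis theorem gives I = 0.03461 + (2.94)(0.155)² = 0.10524 kg·m².
Total I = 1.2655 + 2.1915 + 0.10524 = 3.5622 kg·m².

3.56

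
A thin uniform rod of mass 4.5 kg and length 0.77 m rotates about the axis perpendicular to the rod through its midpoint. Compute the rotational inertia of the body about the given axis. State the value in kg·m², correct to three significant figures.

I_cm = (1/12)ML² = (1/12)(4.5)(0.77)² = 0.22234 kg·m²; axis through the centre, so I = 0.22234 kg·m².

0.222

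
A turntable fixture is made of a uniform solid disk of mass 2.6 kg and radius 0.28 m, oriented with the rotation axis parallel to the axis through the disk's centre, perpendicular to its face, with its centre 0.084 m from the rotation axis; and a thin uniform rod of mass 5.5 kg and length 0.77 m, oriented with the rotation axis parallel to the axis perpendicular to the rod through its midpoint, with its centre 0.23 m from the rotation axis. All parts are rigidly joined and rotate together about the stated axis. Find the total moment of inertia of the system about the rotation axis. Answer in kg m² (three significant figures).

0.683

Solid disk: I_cm = (1/2)MR² = (1/2)(2.6)(0.28)² = 0.10192 kg m²; centre at d = 0.084 m, so I = I_cm + Md² gives I = 0.10192 + (2.6)(0.084)² = 0.12027 kg m².
Thin rod: I_cm = (1/12)ML² = (1/12)(5.5)(0.77)² = 0.27175 kg m²; centre at d = 0.23 m, so I = I_cm + Md² gives I = 0.27175 + (5.5)(0.23)² = 0.5627 kg m².
Total I = 0.12027 + 0.5627 = 0.68296 kg m².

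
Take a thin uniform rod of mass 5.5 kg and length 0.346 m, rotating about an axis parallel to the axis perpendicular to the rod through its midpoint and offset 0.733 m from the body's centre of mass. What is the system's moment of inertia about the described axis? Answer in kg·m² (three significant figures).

I_cm = (1/12)ML² = (1/12)(5.5)(0.346)² = 0.05487 kg·m²; centre at d = 0.733 m, so the parallel axis theorem gives I = 0.05487 + (5.5)(0.733)² = 3.01 kg·m².

3.01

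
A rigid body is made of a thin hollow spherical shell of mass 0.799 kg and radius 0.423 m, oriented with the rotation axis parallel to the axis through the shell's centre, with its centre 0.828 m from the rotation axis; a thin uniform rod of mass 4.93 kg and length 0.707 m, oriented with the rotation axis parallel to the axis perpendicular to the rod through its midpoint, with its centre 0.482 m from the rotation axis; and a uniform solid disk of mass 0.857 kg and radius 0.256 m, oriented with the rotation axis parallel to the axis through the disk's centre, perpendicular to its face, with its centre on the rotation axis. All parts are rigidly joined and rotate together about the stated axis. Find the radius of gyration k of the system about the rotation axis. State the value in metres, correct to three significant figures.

0.554

Spherical shell: I_cm = (2/3)MR² = (2/3)(0.799)(0.423)² = 0.09531 kg·m²; centre at d = 0.828 m, so I = I_cm + Md² gives I = 0.09531 + (0.799)(0.828)² = 0.64309 kg·m².
Thin rod: I_cm = (1/12)ML² = (1/12)(4.93)(0.707)² = 0.20535 kg·m²; centre at d = 0.482 m, so I = I_cm + Md² gives I = 0.20535 + (4.93)(0.482)² = 1.3507 kg·m².
Solid disk: I_cm = (1/2)MR² = (1/2)(0.857)(0.256)² = 0.028082 kg·m²; axis through the centre, so I = 0.028082 kg·m².
Total I = 2.0219 kg·m²; total mass M = 6.586 kg.
k = √(I/M) = √(2.0219/6.586) = 0.55407 m.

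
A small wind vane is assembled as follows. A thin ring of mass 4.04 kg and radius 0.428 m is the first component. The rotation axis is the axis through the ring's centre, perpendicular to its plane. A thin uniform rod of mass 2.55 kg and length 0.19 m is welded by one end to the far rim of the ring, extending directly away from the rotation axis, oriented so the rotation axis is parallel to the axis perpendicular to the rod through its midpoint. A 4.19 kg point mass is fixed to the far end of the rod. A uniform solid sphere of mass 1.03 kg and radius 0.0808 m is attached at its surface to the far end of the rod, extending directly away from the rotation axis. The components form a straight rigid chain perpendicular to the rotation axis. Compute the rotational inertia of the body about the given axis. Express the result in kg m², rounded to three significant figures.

3.55

Thin ring: I_cm = MR² = (4.04)(0.428)² = 0.74006 kg m²; axis through the centre, so I = 0.74006 kg m².
Thin rod: I_cm = (1/12)ML² = (1/12)(2.55)(0.19)² = 0.0076712 kg m²; centre at d = 0.428 + 0.095 = 0.523 m, so the parallel axis theorem gives I = 0.0076712 + (2.55)(0.523)² = 0.70517 kg m².
Point mass: I_cm = 0; centre at d = 0.428 + 0.095 + 0.095 = 0.618 m, so the parallel axis theorem gives I = 0 + (4.19)(0.618)² = 1.6003 kg m².
Solid sphere: I_cm = (2/5)MR² = (2/5)(1.03)(0.0808)² = 0.0026898 kg m²; centre at d = 0.428 + 0.095 + 0.095 + 0.0808 = 0.6988 m, so the parallel axis theorem gives I = 0.0026898 + (1.03)(0.6988)² = 0.50566 kg m².
Total I = 0.74006 + 0.70517 + 1.6003 + 0.50566 = 3.5512 kg m².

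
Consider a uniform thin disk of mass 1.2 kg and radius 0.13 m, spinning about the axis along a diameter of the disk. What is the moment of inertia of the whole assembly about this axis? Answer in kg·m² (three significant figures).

I_cm = (1/4)MR² = (1/4)(1.2)(0.13)² = 0.00507 kg·m²; axis through the centre, so I = 0.00507 kg·m².

0.00507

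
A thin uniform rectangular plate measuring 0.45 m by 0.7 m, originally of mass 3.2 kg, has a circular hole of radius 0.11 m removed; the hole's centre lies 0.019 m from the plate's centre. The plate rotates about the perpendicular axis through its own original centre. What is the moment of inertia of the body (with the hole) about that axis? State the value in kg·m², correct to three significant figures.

Unpierced body about its centre: I₀ = (1/12)M(a²+b²) = (1/12)(3.2)[(0.45)² + (0.7)²] = 0.18467 kg·m².
The removed disk has mass m = M·πr²/(ab) = (3.2)·π(0.11)²/(0.45·0.7) = 0.38617 kg (same uniform areal density).
Its moment of inertia about the rotation axis (parallel-axis theorem): I_hole = (1/2)mr² + md² = (1/2)(0.38617)(0.11)² + (0.38617)(0.019)² = 0.0024757 kg·m².
Treating the hole as negative mass, I = I₀ − I_hole = 0.18467 − 0.0024757 = 0.18219 kg·m².

0.182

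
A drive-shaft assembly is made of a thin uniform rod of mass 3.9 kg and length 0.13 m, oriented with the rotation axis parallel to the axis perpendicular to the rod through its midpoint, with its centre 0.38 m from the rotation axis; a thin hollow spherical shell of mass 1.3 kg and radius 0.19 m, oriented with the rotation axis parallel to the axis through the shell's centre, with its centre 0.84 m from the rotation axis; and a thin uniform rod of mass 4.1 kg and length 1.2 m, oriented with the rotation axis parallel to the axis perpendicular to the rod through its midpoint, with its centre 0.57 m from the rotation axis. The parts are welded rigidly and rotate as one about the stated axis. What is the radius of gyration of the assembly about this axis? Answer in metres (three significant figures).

Thin rod: I_cm = (1/12)ML² = (1/12)(3.9)(0.13)² = 0.0054925 kg m^2; centre at d = 0.38 m, so the parallel axis theorem gives I = 0.0054925 + (3.9)(0.38)² = 0.56865 kg m^2.
Spherical shell: I_cm = (2/3)MR² = (2/3)(1.3)(0.19)² = 0.031287 kg m^2; centre at d = 0.84 m, so the parallel axis theorem gives I = 0.031287 + (1.3)(0.84)² = 0.94857 kg m^2.
Thin rod: I_cm = (1/12)ML² = (1/12)(4.1)(1.2)² = 0.492 kg m^2; centre at d = 0.57 m, so the parallel axis theorem gives I = 0.492 + (4.1)(0.57)² = 1.8241 kg m^2.
Total I = 3.3413 kg m^2; total mass M = 9.3 kg.
k = √(I/M) = √(3.3413/9.3) = 0.5994 m.

0.599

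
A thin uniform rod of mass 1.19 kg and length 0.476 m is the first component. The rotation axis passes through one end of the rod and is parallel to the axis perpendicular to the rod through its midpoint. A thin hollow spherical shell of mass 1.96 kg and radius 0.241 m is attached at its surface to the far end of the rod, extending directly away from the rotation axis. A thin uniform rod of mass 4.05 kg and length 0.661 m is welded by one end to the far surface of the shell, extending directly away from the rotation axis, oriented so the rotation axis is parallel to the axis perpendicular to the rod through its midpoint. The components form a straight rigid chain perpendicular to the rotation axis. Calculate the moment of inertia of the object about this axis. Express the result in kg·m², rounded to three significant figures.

Thin rod: I_cm = (1/12)ML² = (1/12)(1.19)(0.476)² = 0.022469 kg·m²; centre at d = 0.238 m, so the parallel axis theorem gives I = 0.022469 + (1.19)(0.238)² = 0.089875 kg·m².
Spherical shell: I_cm = (2/3)MR² = (2/3)(1.96)(0.241)² = 0.075893 kg·m²; centre at d = 0.238 + 0.238 + 0.241 = 0.717 m, so the parallel axis theorem gives I = 0.075893 + (1.96)(0.717)² = 1.0835 kg·m².
Thin rod: I_cm = (1/12)ML² = (1/12)(4.05)(0.661)² = 0.14746 kg·m²; centre at d = 0.238 + 0.238 + 0.241 + 0.241 + 0.3305 = 1.2885 m, so the parallel axis theorem gives I = 0.14746 + (4.05)(1.2885)² = 6.8714 kg·m².
Total I = 0.089875 + 1.0835 + 6.8714 = 8.0448 kg·m².

8.04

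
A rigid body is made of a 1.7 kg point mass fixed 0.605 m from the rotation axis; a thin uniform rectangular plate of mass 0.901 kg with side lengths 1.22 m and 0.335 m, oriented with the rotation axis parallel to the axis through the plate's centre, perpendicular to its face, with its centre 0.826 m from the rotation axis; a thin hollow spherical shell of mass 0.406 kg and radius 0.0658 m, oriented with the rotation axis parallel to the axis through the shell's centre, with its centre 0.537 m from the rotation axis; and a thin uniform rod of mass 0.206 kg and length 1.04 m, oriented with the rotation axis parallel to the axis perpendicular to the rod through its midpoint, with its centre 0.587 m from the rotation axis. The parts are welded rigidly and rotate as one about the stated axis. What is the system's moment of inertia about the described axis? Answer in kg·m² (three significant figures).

1.56

Point mass: I_cm = 0; centre at d = 0.605 m, so I = I_cm + Md² gives I = 0 + (1.7)(0.605)² = 0.62224 kg·m².
Rectangular plate: I_cm = (1/12)M(a²+b²) = (1/12)(0.901)[(1.22)² + (0.335)²] = 0.12018 kg·m²; centre at d = 0.826 m, so I = I_cm + Md² gives I = 0.12018 + (0.901)(0.826)² = 0.73491 kg·m².
Spherical shell: I_cm = (2/3)MR² = (2/3)(0.406)(0.0658)² = 0.0011719 kg·m²; centre at d = 0.537 m, so I = I_cm + Md² gives I = 0.0011719 + (0.406)(0.537)² = 0.11825 kg·m².
Thin rod: I_cm = (1/12)ML² = (1/12)(0.206)(1.04)² = 0.018567 kg·m²; centre at d = 0.587 m, so I = I_cm + Md² gives I = 0.018567 + (0.206)(0.587)² = 0.089549 kg·m².
Total I = 0.62224 + 0.73491 + 0.11825 + 0.089549 = 1.565 kg·m².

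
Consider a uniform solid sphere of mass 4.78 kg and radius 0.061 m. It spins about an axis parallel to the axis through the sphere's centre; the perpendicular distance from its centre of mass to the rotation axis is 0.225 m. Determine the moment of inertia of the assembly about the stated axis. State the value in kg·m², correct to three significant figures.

I_cm = (2/5)MR² = (2/5)(4.78)(0.061)² = 0.0071146 kg·m²; centre at d = 0.225 m, so the parallel axis theorem gives I = 0.0071146 + (4.78)(0.225)² = 0.2491 kg·m².

0.249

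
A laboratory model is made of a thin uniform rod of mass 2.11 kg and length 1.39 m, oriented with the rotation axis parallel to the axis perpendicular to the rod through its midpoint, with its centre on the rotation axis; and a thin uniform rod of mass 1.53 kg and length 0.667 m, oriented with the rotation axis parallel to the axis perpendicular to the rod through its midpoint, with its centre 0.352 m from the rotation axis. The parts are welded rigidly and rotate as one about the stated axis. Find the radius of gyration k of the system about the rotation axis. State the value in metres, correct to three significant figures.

0.401

Thin rod: I_cm = (1/12)ML² = (1/12)(2.11)(1.39)² = 0.33973 kg·m²; axis through the centre, so I = 0.33973 kg·m².
Thin rod: I_cm = (1/12)ML² = (1/12)(1.53)(0.667)² = 0.056723 kg·m²; centre at d = 0.352 m, so I = I_cm + Md² gives I = 0.056723 + (1.53)(0.352)² = 0.2463 kg·m².
Total I = 0.58602 kg·m²; total mass M = 3.64 kg.
k = √(I/M) = √(0.58602/3.64) = 0.40124 m.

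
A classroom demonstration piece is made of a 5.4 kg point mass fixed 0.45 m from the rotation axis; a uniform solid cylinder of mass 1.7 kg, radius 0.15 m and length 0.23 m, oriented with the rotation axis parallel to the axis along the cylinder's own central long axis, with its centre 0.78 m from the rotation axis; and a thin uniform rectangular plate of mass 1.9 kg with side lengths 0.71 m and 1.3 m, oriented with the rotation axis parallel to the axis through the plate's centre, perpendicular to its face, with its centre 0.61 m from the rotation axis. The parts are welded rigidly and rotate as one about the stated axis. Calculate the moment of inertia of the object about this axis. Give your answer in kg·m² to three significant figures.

Point mass: I_cm = 0; centre at d = 0.45 m, so the parallel axis theorem gives I = 0 + (5.4)(0.45)² = 1.0935 kg·m².
Solid cylinder: I_cm = (1/2)MR² = (1/2)(1.7)(0.15)² = 0.019125 kg·m²; centre at d = 0.78 m, so the parallel axis theorem gives I = 0.019125 + (1.7)(0.78)² = 1.0534 kg·m².
Rectangular plate: I_cm = (1/12)M(a²+b²) = (1/12)(1.9)[(0.71)² + (1.3)²] = 0.3474 kg·m²; centre at d = 0.61 m, so the parallel axis theorem gives I = 0.3474 + (1.9)(0.61)² = 1.0544 kg·m².
Total I = 1.0935 + 1.0534 + 1.0544 = 3.2013 kg·m².

3.20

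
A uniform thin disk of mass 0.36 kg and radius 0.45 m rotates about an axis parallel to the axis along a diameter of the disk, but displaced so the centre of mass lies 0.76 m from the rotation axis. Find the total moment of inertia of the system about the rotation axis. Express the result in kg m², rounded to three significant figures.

I_cm = (1/4)MR² = (1/4)(0.36)(0.45)² = 0.018225 kg m²; centre at d = 0.76 m, so the parallel axis theorem gives I = 0.018225 + (0.36)(0.76)² = 0.22616 kg m².

0.226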